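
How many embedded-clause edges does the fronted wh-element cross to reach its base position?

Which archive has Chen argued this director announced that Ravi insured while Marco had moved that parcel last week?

2

"which archive" is extracted from the object of "insured".
Boundaries crossed, outermost first: [Ø], [that] — 2 in total.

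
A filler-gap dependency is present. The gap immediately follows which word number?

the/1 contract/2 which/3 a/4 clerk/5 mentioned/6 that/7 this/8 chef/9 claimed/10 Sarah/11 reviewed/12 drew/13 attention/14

The displaced element is "the contract" (word 2).
It is linked across 2 clause boundaries (that → Ø).
It functions as the direct object of "reviewed", so the gap sits immediately after word 12 ("reviewed").
Base order: A clerk mentioned that this chef claimed Sarah reviewed the contract.

12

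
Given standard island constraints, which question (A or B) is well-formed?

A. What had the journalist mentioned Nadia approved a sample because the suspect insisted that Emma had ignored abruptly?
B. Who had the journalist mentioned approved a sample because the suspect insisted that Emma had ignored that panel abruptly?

B

In A, the wh-phrase is extracted from inside an adjunct island (introduced by "because"), which blocks movement.
In B, the extraction path crosses only that-complement boundaries, which are transparent.
So B is grammatical.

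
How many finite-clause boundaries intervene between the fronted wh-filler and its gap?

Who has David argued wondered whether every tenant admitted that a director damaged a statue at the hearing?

"who" is extracted from the subject of "wondered".
Boundaries crossed, outermost first: [Ø] — 1 in total.

1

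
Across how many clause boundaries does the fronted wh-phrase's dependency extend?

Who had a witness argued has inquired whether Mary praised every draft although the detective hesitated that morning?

1

"who" is extracted from the subject of "inquired".
Boundaries crossed, outermost first: [Ø] — 1 in total.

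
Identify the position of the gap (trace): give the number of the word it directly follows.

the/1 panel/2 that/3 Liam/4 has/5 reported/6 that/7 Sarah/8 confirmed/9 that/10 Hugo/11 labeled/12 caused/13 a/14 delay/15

12

The displaced element is "the panel" (word 2).
It is linked across 2 clause boundaries (that → that).
It functions as the direct object of "labeled", so the gap sits immediately after word 12 ("labeled").
Base order: Liam has reported that Sarah confirmed that Hugo labeled the panel.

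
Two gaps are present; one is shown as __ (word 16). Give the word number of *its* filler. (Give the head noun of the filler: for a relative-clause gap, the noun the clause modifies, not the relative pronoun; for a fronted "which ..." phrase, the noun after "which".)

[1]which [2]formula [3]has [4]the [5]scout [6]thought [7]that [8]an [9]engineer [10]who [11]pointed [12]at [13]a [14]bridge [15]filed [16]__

The marked gap is the direct object of "filed".
Its filler is the fronted wh-phrase "which formula", at word 2.
(The other dependency links word 9 to a gap after word 10.)

2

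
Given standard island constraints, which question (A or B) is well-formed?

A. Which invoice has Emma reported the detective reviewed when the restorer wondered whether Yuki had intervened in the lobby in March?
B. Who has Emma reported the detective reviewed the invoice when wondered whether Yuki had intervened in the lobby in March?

A

In B, the wh-phrase is extracted from inside an adjunct island (introduced by "when"), which blocks movement.
In A, the extraction path crosses only that-complement boundaries, which are transparent.
So A is grammatical.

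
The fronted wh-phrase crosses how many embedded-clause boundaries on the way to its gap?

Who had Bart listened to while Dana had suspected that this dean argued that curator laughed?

0

"who" originates inside the matrix clause — no clause boundary is crossed.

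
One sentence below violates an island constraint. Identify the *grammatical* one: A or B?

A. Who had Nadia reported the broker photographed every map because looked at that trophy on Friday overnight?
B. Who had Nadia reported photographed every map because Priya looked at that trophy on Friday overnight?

In A, the wh-phrase is extracted from inside an adjunct island (introduced by "because"), which blocks movement.
In B, the extraction path crosses only that-complement boundaries, which are transparent.
So B is grammatical.

B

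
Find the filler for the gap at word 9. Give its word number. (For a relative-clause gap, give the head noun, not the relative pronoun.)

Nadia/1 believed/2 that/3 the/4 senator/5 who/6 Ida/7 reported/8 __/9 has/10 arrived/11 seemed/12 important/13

5

The gap at 9 is the subject of "arrived", inside a relative clause.
The relative pronoun is "who" (word 6); it is bound by the head noun immediately before it.
Its filler is the head noun "senator", at word 5.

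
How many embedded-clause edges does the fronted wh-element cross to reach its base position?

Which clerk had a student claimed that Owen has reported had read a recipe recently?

2

"which clerk" is extracted from the subject of "read".
Boundaries crossed, outermost first: [that], [Ø] — 2 in total.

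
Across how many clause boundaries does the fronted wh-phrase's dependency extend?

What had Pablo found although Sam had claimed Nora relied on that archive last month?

"what" originates inside the matrix clause — no clause boundary is crossed.

0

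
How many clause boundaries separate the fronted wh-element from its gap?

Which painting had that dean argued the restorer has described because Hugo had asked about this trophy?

"which painting" is extracted from the object of "described".
Boundaries crossed, outermost first: [Ø] — 1 in total.

1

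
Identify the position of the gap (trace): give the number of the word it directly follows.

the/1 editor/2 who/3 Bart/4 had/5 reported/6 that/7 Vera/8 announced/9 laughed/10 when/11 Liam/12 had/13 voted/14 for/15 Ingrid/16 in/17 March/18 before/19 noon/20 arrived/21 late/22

The displaced element is "the editor" (word 2).
It is linked across 2 clause boundaries (that → Ø).
It functions as the subject of "laughed", so the gap sits immediately after word 9 ("announced").
Base order: Bart had reported that Vera announced that the editor laughed when Liam had voted for Ingrid in March before noon.

9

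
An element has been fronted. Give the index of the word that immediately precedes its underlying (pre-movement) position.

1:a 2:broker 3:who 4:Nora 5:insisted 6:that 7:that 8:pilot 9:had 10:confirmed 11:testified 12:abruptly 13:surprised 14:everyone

10

The displaced element is "a broker" (word 2).
It is linked across 2 clause boundaries (that → Ø).
It functions as the subject of "testified", so the gap sits immediately after word 10 ("confirmed").
Base order: Nora insisted that that pilot had confirmed a broker testified abruptly.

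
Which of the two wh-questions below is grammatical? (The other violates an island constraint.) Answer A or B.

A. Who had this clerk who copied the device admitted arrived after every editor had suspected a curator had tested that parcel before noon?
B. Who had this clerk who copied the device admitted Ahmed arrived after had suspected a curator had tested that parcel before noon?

A

In B, the wh-phrase is extracted from inside an adjunct island (introduced by "after"), which blocks movement.
In A, the extraction path crosses only that-complement boundaries, which are transparent.
So A is grammatical.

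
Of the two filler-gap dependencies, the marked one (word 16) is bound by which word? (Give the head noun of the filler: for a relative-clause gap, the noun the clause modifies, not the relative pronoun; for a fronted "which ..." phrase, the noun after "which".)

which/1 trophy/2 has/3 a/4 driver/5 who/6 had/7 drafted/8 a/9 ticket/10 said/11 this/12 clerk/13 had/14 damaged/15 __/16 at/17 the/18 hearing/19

2

The marked gap is the direct object of "damaged".
Its filler is the fronted wh-phrase "which trophy", at word 2.
(The other dependency links word 5 to a gap after word 6.)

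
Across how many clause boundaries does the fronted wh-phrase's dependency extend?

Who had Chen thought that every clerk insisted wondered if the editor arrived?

"who" is extracted from the subject of "wondered".
Boundaries crossed, outermost first: [that], [Ø] — 2 in total.

2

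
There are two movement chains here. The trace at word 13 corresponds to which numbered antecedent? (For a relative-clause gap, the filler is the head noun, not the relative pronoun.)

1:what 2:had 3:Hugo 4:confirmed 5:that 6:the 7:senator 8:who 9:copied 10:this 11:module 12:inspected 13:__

The marked gap is the direct object of "inspected".
Its filler is the fronted wh-phrase "what", at word 1.
(The other dependency links word 7 to a gap after word 8.)

1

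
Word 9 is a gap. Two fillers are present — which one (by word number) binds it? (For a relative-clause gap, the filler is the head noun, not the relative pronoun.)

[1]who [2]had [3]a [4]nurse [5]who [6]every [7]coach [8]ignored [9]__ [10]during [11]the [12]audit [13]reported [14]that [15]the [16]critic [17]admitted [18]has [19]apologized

The marked gap is inside the relative clause, the direct object of "ignored".
Its filler is the head noun "nurse" (via "who"), at word 4.
(The other dependency links word 1 to a gap after word 17.)

4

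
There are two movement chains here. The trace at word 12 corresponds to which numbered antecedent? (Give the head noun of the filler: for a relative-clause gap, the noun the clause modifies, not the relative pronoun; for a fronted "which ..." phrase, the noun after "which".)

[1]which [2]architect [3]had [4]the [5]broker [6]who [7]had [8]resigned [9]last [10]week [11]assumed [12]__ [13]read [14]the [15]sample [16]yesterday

2

The marked gap is the subject of "read".
Its filler is the fronted wh-phrase "which architect", at word 2.
(The other dependency links word 5 to a gap after word 6.)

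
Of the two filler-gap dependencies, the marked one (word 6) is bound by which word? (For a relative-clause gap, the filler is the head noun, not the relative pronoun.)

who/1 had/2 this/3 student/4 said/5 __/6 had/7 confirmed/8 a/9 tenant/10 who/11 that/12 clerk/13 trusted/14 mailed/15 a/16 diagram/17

1

The marked gap is the subject of "confirmed".
Its filler is the fronted wh-phrase "who", at word 1.
(The other dependency links word 10 to a gap after word 14.)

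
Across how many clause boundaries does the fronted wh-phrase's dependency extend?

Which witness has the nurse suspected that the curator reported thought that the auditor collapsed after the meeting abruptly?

"which witness" is extracted from the subject of "thought".
Boundaries crossed, outermost first: [that], [Ø] — 2 in total.

2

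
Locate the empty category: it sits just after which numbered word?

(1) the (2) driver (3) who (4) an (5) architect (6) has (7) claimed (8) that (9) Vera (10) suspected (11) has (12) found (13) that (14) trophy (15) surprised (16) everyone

The displaced element is "the driver" (word 2).
It is linked across 2 clause boundaries (that → Ø).
It functions as the subject of "found", so the gap sits immediately after word 10 ("suspected").
Base order: An architect has claimed that Vera suspected that the driver has found that trophy.

10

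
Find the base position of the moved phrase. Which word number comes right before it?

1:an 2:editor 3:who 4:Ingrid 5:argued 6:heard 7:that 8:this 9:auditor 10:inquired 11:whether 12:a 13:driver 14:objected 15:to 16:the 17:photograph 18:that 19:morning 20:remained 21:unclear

The displaced element is "an editor" (word 2).
It is linked across 1 clause boundary (Ø).
It functions as the subject of "heard", so the gap sits immediately after word 5 ("argued").
Base order: Ingrid argued that an editor heard that this auditor inquired whether a driver objected to the photograph that morning.

5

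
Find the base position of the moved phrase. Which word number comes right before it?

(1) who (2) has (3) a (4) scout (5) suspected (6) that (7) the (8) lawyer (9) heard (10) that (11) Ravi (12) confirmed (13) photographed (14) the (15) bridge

The displaced element is "who" (word 1).
It is linked across 3 clause boundaries (that → that → Ø).
It functions as the subject of "photographed", so the gap sits immediately after word 12 ("confirmed").
Base order: A scout has suspected that the lawyer heard that Ravi confirmed that who photographed the bridge.

12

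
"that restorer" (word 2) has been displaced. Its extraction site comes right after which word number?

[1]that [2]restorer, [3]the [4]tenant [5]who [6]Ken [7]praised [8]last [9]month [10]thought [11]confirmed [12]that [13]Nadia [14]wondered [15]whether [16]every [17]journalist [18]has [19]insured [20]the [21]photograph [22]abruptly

10

The displaced element is "that restorer" (word 2).
It is linked across 1 clause boundary (Ø).
It functions as the subject of "confirmed", so the gap sits immediately after word 10 ("thought").
Base order: The tenant who Ken praised last month thought that that restorer confirmed that Nadia wondered whether every journalist has insured the photograph abruptly.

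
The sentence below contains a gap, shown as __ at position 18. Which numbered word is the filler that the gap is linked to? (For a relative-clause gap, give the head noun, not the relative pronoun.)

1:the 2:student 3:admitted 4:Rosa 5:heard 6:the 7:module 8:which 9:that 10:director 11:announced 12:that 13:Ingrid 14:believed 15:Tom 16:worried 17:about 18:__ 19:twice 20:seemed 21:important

The gap at 18 is the prepositional object of "worried", inside a relative clause.
The relative pronoun is "which" (word 8); it is bound by the head noun immediately before it.
Its filler is the head noun "module", at word 7.

7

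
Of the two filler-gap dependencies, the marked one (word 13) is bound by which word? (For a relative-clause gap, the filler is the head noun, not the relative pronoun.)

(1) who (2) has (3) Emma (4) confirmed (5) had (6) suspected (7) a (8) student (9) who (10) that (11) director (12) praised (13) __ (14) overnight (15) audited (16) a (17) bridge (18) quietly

8

The marked gap is inside the relative clause, the direct object of "praised".
Its filler is the head noun "student" (via "who"), at word 8.
(The other dependency links word 1 to a gap after word 4.)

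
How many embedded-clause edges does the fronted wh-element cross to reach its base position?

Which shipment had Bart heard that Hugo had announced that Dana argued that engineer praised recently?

"which shipment" is extracted from the object of "praised".
Boundaries crossed, outermost first: [that], [that], [Ø] — 3 in total.

3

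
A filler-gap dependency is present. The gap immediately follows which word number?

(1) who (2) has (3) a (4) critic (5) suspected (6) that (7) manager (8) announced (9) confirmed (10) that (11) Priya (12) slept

The displaced element is "who" (word 1).
It is linked across 2 clause boundaries (Ø → Ø).
It functions as the subject of "confirmed", so the gap sits immediately after word 8 ("announced").
Base order: A critic has suspected that manager announced that who confirmed that Priya slept.

8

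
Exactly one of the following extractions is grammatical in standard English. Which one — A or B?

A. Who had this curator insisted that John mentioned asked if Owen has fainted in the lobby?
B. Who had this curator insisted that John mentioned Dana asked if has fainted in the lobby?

In B, the wh-phrase is extracted from inside a wh-island (introduced by "if"), which blocks movement.
In A, the extraction path crosses only that-complement boundaries, which are transparent.
So A is grammatical.

A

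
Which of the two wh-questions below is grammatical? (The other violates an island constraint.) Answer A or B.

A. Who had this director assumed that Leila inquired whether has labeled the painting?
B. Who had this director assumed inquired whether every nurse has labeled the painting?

In A, the wh-phrase is extracted from inside a wh-island (introduced by "whether"), which blocks movement.
In B, the extraction path crosses only that-complement boundaries, which are transparent.
So B is grammatical.

B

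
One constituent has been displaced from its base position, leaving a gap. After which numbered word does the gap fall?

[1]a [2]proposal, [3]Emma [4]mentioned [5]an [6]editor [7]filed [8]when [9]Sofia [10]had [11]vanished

7

The displaced element is "a proposal" (word 2).
It is linked across 1 clause boundary (Ø).
It functions as the direct object of "filed", so the gap sits immediately after word 7 ("filed").
Base order: Emma mentioned an editor filed a proposal when Sofia had vanished.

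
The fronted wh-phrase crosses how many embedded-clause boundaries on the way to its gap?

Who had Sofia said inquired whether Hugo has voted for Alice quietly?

1

"who" is extracted from the subject of "inquired".
Boundaries crossed, outermost first: [Ø] — 1 in total.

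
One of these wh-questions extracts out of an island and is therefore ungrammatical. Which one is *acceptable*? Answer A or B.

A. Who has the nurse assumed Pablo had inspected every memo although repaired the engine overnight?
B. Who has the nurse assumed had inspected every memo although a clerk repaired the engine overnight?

B

In A, the wh-phrase is extracted from inside an adjunct island (introduced by "although"), which blocks movement.
In B, the extraction path crosses only that-complement boundaries, which are transparent.
So B is grammatical.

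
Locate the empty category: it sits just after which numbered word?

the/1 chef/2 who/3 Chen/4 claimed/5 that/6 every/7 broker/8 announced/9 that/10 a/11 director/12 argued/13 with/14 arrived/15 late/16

The displaced element is "the chef" (word 2).
It is linked across 2 clause boundaries (that → that).
It functions as the object of the preposition "with" of "argued", so the gap sits immediately after word 14 ("with").
Base order: Chen claimed that every broker announced that a director argued with the chef.

14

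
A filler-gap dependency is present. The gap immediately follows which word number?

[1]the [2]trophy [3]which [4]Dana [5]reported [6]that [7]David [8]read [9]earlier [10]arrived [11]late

The displaced element is "the trophy" (word 2).
It is linked across 1 clause boundary (that).
It functions as the direct object of "read", so the gap sits immediately after word 8 ("read").
Base order: Dana reported that David read the trophy earlier.

8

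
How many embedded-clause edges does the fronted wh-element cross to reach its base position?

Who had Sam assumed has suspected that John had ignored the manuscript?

1

"who" is extracted from the subject of "suspected".
Boundaries crossed, outermost first: [Ø] — 1 in total.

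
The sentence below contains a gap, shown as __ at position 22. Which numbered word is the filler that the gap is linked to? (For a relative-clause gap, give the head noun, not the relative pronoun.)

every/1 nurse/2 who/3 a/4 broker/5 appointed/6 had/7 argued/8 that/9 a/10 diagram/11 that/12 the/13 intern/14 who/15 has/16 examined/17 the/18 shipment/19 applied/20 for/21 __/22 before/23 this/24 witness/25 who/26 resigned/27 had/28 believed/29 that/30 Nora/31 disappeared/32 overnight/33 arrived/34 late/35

The gap at 22 is the prepositional object of "applied", inside a relative clause.
The relative pronoun is "that" (word 12); it is bound by the head noun immediately before it.
Its filler is the head noun "diagram", at word 11.

11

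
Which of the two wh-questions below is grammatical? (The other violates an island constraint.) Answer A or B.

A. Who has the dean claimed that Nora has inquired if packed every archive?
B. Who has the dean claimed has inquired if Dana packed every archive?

B

In A, the wh-phrase is extracted from inside a wh-island (introduced by "if"), which blocks movement.
In B, the extraction path crosses only that-complement boundaries, which are transparent.
So B is grammatical.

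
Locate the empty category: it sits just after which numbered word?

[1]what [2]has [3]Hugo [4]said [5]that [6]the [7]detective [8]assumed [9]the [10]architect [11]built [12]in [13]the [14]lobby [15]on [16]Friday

11

The displaced element is "what" (word 1).
It is linked across 2 clause boundaries (that → Ø).
It functions as the direct object of "built", so the gap sits immediately after word 11 ("built").
Base order: Hugo has said that the detective assumed the architect built what in the lobby on Friday.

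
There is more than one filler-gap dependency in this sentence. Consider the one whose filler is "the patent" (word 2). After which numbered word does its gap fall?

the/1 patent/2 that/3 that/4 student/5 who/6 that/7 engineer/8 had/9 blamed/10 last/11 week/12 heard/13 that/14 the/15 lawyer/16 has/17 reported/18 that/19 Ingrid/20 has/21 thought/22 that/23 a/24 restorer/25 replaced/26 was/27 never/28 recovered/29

The displaced element is "the patent" (word 2).
It is linked across 3 clause boundaries (that → that → that).
It functions as the direct object of "replaced", so the gap sits immediately after word 26 ("replaced").
Base order: That student who that engineer had blamed last week heard that the lawyer has reported that Ingrid has thought that a restorer replaced the patent.

26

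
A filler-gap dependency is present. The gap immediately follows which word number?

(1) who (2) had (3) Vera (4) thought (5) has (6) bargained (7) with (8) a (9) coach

The displaced element is "who" (word 1).
It is linked across 1 clause boundary (Ø).
It functions as the subject of "bargained", so the gap sits immediately after word 4 ("thought").
Base order: Vera had thought that who has bargained with a coach.

4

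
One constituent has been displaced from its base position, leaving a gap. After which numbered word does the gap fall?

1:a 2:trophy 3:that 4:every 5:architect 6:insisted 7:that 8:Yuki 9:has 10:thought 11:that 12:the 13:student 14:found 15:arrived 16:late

14

The displaced element is "a trophy" (word 2).
It is linked across 2 clause boundaries (that → that).
It functions as the direct object of "found", so the gap sits immediately after word 14 ("found").
Base order: Every architect insisted that Yuki has thought that the student found a trophy.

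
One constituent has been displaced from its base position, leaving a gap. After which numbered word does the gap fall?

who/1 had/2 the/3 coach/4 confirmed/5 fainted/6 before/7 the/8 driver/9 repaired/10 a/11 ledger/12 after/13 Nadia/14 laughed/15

The displaced element is "who" (word 1).
It is linked across 1 clause boundary (Ø).
It functions as the subject of "fainted", so the gap sits immediately after word 5 ("confirmed").
Base order: The coach had confirmed that who fainted before the driver repaired a ledger after Nadia laughed.

5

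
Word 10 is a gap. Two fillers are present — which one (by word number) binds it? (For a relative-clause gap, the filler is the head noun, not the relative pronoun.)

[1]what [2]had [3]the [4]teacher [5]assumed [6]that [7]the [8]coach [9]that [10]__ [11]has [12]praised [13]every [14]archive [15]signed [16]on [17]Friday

8

The marked gap is inside the relative clause, the subject of "praised".
Its filler is the head noun "coach" (via "that"), at word 8.
(The other dependency links word 1 to a gap after word 15.)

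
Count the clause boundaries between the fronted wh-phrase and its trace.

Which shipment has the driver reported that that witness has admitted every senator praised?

2

"which shipment" is extracted from the object of "praised".
Boundaries crossed, outermost first: [that], [Ø] — 2 in total.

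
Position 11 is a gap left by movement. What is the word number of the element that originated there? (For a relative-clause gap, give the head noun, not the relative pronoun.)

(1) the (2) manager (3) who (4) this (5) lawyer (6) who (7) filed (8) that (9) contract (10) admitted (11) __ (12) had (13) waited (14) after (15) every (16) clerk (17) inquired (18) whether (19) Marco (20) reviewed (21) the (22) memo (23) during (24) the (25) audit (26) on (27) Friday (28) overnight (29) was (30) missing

The gap at 11 is the subject of "waited", inside a relative clause.
The relative pronoun is "who" (word 3); it is bound by the head noun immediately before it.
Its filler is the head noun "manager", at word 2.

2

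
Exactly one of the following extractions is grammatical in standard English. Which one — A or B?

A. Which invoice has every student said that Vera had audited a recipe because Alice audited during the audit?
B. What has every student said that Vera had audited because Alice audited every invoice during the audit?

In A, the wh-phrase is extracted from inside an adjunct island (introduced by "because"), which blocks movement.
In B, the extraction path crosses only that-complement boundaries, which are transparent.
So B is grammatical.

B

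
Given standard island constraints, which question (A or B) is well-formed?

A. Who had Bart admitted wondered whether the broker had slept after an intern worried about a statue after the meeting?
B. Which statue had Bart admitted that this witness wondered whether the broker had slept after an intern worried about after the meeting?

In B, the wh-phrase is extracted from inside a wh-island (introduced by "whether"), which blocks movement.
In A, the extraction path crosses only that-complement boundaries, which are transparent.
So A is grammatical.

A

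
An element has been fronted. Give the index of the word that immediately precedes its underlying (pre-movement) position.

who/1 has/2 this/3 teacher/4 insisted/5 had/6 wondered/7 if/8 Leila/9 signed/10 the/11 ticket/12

The displaced element is "who" (word 1).
It is linked across 1 clause boundary (Ø).
It functions as the subject of "wondered", so the gap sits immediately after word 5 ("insisted").
Base order: This teacher has insisted that who had wondered if Leila signed the ticket.

5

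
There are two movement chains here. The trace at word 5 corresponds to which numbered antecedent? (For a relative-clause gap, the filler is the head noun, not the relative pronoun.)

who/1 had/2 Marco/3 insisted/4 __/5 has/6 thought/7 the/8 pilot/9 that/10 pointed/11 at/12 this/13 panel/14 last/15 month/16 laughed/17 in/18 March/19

1

The marked gap is the subject of "thought".
Its filler is the fronted wh-phrase "who", at word 1.
(The other dependency links word 9 to a gap after word 10.)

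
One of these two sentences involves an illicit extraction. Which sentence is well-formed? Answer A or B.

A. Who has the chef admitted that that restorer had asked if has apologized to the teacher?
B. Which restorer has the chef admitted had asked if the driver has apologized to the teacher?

B

In A, the wh-phrase is extracted from inside a wh-island (introduced by "if"), which blocks movement.
In B, the extraction path crosses only that-complement boundaries, which are transparent.
So B is grammatical.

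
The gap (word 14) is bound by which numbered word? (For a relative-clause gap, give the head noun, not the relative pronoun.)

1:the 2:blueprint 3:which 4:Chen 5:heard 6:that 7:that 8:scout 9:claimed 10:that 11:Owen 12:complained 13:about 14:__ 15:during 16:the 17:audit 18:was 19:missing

The gap at 14 is the prepositional object of "complained", inside a relative clause.
The relative pronoun is "which" (word 3); it is bound by the head noun immediately before it.
Its filler is the head noun "blueprint", at word 2.

2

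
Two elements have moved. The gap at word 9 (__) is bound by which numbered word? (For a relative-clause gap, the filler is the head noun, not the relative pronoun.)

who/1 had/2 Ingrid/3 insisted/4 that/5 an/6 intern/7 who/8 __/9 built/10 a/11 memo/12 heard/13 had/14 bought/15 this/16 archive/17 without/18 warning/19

The marked gap is inside the relative clause, the subject of "built".
Its filler is the head noun "intern" (via "who"), at word 7.
(The other dependency links word 1 to a gap after word 13.)

7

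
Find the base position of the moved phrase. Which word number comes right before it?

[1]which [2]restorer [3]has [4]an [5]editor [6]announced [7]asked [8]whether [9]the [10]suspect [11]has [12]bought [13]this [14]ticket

The displaced element is "which restorer" (word 2).
It is linked across 1 clause boundary (Ø).
It functions as the subject of "asked", so the gap sits immediately after word 6 ("announced").
Base order: An editor has announced that which restorer asked whether the suspect has bought this ticket.

6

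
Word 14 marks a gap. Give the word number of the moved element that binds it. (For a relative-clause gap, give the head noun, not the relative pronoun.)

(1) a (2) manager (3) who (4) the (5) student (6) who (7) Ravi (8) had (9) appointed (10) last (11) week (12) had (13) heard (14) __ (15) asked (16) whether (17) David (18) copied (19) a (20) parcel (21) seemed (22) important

2

The gap at 14 is the subject of "asked", inside a relative clause.
The relative pronoun is "who" (word 3); it is bound by the head noun immediately before it.
Its filler is the head noun "manager", at word 2.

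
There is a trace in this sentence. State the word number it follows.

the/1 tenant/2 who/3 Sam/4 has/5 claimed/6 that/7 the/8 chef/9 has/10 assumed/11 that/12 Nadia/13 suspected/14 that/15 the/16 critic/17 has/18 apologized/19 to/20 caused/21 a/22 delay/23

20

The displaced element is "the tenant" (word 2).
It is linked across 3 clause boundaries (that → that → that).
It functions as the object of the preposition "to" of "apologized", so the gap sits immediately after word 20 ("to").
Base order: Sam has claimed that the chef has assumed that Nadia suspected that the critic has apologized to the tenant.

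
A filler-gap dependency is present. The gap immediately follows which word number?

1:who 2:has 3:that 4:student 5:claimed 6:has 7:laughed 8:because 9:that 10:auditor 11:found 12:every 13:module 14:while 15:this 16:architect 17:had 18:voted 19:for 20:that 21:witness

5

The displaced element is "who" (word 1).
It is linked across 1 clause boundary (Ø).
It functions as the subject of "laughed", so the gap sits immediately after word 5 ("claimed").
Base order: That student has claimed that who has laughed because that auditor found every module while this architect had voted for that witness.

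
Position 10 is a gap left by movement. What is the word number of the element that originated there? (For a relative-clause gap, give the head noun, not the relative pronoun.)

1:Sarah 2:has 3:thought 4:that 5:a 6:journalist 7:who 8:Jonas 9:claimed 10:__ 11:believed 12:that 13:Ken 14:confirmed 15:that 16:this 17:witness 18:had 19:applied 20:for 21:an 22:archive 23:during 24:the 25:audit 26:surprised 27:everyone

6

The gap at 10 is the subject of "believed", inside a relative clause.
The relative pronoun is "who" (word 7); it is bound by the head noun immediately before it.
Its filler is the head noun "journalist", at word 6.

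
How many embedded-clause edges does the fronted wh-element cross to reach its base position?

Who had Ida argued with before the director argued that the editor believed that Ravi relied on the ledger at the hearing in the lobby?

0

"who" originates inside the matrix clause — no clause boundary is crossed.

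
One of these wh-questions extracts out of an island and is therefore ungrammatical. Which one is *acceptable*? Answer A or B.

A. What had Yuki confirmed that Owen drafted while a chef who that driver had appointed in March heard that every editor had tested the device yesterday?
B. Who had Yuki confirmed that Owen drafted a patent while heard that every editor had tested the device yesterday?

In B, the wh-phrase is extracted from inside an adjunct island (introduced by "while"), which blocks movement.
In A, the extraction path crosses only that-complement boundaries, which are transparent.
So A is grammatical.

A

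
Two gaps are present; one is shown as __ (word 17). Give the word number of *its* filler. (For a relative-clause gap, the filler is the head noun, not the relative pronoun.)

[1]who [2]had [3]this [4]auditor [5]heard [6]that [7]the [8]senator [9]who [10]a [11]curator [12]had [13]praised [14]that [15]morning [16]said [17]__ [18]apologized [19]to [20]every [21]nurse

1

The marked gap is the subject of "apologized".
Its filler is the fronted wh-phrase "who", at word 1.
(The other dependency links word 8 to a gap after word 13.)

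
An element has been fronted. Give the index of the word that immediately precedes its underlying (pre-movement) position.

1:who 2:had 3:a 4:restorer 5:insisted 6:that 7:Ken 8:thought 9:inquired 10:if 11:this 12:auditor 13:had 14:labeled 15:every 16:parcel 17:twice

The displaced element is "who" (word 1).
It is linked across 2 clause boundaries (that → Ø).
It functions as the subject of "inquired", so the gap sits immediately after word 8 ("thought").
Base order: A restorer had insisted that Ken thought who inquired if this auditor had labeled every parcel twice.

8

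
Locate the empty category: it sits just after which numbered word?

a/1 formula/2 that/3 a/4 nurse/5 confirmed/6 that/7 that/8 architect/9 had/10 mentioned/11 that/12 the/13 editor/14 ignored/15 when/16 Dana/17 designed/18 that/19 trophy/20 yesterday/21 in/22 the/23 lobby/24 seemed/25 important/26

The displaced element is "a formula" (word 2).
It is linked across 2 clause boundaries (that → that).
It functions as the direct object of "ignored", so the gap sits immediately after word 15 ("ignored").
Base order: A nurse confirmed that that architect had mentioned that the editor ignored a formula when Dana designed that trophy yesterday in the lobby.

15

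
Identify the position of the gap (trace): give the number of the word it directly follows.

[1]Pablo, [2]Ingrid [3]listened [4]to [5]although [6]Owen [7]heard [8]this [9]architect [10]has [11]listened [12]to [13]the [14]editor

4

The displaced element is "Pablo" (word 1).
It functions as the object of the preposition "to" of "listened", so the gap sits immediately after word 4 ("to").
Base order: Ingrid listened to Pablo although Owen heard this architect has listened to the editor.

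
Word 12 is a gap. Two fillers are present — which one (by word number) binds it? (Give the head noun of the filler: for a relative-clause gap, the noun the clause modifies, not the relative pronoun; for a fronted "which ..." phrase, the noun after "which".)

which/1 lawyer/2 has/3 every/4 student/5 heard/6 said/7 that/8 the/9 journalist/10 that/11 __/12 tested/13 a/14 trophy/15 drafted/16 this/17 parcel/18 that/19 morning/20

10

The marked gap is inside the relative clause, the subject of "tested".
Its filler is the head noun "journalist" (via "that"), at word 10.
(The other dependency links word 2 to a gap after word 6.)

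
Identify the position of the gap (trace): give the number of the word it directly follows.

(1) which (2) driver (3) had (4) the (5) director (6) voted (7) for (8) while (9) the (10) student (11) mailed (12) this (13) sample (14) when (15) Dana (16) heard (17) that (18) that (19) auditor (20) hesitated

7

The displaced element is "which driver" (word 2).
It functions as the object of the preposition "for" of "voted", so the gap sits immediately after word 7 ("for").
Base order: The director had voted for which driver while the student mailed this sample when Dana heard that that auditor hesitated.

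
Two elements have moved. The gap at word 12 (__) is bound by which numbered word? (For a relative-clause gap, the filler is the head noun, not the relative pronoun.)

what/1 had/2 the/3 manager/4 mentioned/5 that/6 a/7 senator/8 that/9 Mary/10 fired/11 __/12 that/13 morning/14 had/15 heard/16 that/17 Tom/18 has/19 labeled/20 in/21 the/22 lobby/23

8

The marked gap is inside the relative clause, the direct object of "fired".
Its filler is the head noun "senator" (via "that"), at word 8.
(The other dependency links word 1 to a gap after word 20.)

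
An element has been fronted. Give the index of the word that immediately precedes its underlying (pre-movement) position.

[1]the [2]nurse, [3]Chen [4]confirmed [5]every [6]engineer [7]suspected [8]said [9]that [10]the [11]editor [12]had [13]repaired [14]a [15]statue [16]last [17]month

The displaced element is "the nurse" (word 2).
It is linked across 2 clause boundaries (Ø → Ø).
It functions as the subject of "said", so the gap sits immediately after word 7 ("suspected").
Base order: Chen confirmed every engineer suspected that the nurse said that the editor had repaired a statue last month.

7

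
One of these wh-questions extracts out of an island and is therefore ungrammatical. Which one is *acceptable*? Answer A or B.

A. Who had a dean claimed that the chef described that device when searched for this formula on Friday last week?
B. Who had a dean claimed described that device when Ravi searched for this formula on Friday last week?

B

In A, the wh-phrase is extracted from inside an adjunct island (introduced by "when"), which blocks movement.
In B, the extraction path crosses only that-complement boundaries, which are transparent.
So B is grammatical.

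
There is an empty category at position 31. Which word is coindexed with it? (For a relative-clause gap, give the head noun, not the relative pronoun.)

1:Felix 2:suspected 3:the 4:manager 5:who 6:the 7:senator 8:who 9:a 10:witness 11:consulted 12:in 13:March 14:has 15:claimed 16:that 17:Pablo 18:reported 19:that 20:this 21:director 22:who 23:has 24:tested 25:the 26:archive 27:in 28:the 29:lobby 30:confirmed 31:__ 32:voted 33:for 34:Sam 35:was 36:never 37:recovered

4

The gap at 31 is the subject of "voted", inside a relative clause.
The relative pronoun is "who" (word 5); it is bound by the head noun immediately before it.
Its filler is the head noun "manager", at word 4.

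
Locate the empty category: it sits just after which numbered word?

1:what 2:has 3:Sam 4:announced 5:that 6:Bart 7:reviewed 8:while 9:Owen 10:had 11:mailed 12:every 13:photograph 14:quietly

7

The displaced element is "what" (word 1).
It is linked across 1 clause boundary (that).
It functions as the direct object of "reviewed", so the gap sits immediately after word 7 ("reviewed").
Base order: Sam has announced that Bart reviewed what while Owen had mailed every photograph quietly.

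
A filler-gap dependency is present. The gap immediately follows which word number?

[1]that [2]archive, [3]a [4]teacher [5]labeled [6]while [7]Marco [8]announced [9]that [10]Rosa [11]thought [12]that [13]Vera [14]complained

5

The displaced element is "that archive" (word 2).
It functions as the direct object of "labeled", so the gap sits immediately after word 5 ("labeled").
Base order: A teacher labeled that archive while Marco announced that Rosa thought that Vera complained.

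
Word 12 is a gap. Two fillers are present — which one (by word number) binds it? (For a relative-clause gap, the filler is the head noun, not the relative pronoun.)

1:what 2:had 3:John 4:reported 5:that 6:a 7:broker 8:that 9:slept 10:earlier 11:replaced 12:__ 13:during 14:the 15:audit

1

The marked gap is the direct object of "replaced".
Its filler is the fronted wh-phrase "what", at word 1.
(The other dependency links word 7 to a gap after word 8.)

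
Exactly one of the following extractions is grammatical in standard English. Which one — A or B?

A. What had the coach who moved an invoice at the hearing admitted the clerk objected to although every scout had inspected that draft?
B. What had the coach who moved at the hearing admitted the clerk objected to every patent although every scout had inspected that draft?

In B, the wh-phrase is extracted from inside a complex-NP island (relative clause) (introduced by "who"), which blocks movement.
In A, the extraction path crosses only that-complement boundaries, which are transparent.
So A is grammatical.

A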